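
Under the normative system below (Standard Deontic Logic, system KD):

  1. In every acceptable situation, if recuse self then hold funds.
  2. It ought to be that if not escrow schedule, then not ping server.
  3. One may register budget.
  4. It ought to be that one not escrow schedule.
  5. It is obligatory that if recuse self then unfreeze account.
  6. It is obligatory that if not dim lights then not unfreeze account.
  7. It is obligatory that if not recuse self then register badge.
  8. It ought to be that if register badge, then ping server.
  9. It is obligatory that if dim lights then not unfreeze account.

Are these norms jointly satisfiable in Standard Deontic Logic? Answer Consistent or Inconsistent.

Premises 9 and 6 cover both cases: O(dim_lights → ¬unfreeze_account) and O(¬dim_lights → ¬unfreeze_account). Since dim_lights ∨ ¬dim_lights is a tautology, O(¬unfreeze_account) follows.
The contrapositive of premise 5 (O(recuse_self → unfreeze_account)) is O(¬unfreeze_account → ¬recuse_self), and O(¬unfreeze_account) is already established, so O(¬recuse_self).
Premise 7 is O(¬recuse_self → register_badge); since O(¬recuse_self), deontic closure gives O(register_badge).
Applying K to premise 8 (O(register_badge → ping_server)) and O(register_badge) yields O(ping_server).
The contrapositive of premise 2 (O(¬escrow_schedule → ¬ping_server)) is O(ping_server → escrow_schedule), and O(ping_server) is already established, so O(escrow_schedule).
However, premise 4 gives O(¬escrow_schedule).
We now have both O(escrow_schedule) and O(¬escrow_schedule) — escrow_schedule is simultaneously obligatory and forbidden, violating the D-axiom.

Inconsistent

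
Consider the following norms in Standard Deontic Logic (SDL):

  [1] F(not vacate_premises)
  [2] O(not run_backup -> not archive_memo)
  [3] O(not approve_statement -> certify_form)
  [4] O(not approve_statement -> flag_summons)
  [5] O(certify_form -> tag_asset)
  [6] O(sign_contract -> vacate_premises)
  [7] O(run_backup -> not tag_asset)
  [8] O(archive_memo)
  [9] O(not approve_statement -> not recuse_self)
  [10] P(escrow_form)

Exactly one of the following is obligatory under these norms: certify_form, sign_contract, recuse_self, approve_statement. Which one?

Premise 8 gives O(archive_memo).
Premise 2 is O(not run_backup -> not archive_memo); contrapositively O(archive_memo -> run_backup). Since O(archive_memo) holds, K gives O(run_backup).
Premise 7 is O(run_backup -> not tag_asset); since O(run_backup), deontic closure gives O(not tag_asset).
The contrapositive of premise 5 (O(certify_form -> tag_asset)) is O(not tag_asset -> not certify_form), and O(not tag_asset) is already established, so O(not certify_form).
Premise 3 is O(not approve_statement -> certify_form); contrapositively O(not certify_form -> approve_statement). Since O(not certify_form) holds, K gives O(approve_statement).
So O(approve_statement) holds — approve_statement is obligatory. None of the other listed options is made obligatory by any chain of premises.

approve_statement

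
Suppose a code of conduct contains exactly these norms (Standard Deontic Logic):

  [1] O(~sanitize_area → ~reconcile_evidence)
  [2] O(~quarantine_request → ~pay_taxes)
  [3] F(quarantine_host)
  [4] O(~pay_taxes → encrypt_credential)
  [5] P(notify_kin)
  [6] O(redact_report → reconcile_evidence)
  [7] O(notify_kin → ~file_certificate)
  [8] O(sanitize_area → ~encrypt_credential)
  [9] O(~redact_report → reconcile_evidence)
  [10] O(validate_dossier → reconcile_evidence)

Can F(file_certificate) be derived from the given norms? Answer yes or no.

No

Premise 7 is O(notify_kin → ~file_certificate), but O(notify_kin) is not derivable from the premises (the permission P(notify_kin) asserts only ~O(~notify_kin), not O(notify_kin)), so it does not yield O(~file_certificate).
No other premise forces O(~file_certificate). An ideal world satisfying every premise can still have file_certificate true, so F(file_certificate) is not derivable.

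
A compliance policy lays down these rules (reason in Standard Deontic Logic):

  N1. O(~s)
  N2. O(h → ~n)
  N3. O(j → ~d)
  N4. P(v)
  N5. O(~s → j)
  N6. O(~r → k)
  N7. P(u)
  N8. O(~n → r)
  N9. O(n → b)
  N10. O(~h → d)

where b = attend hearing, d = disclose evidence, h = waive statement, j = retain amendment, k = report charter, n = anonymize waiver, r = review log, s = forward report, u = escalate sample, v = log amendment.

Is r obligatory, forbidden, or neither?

Obligatory

From premise 1 we have O(~s).
Premise 5 is O(~s → j); since O(~s), deontic closure gives O(j).
With premise 3, O(j → ~d), the K-axiom yields O(~d).
The contrapositive of premise 10 (O(~h → d)) is O(~d → h), and O(~d) is already established, so O(h).
Premise 2 is O(h → ~n); since O(h), deontic closure gives O(~n).
With premise 8, O(~n → r), the K-axiom yields O(r).
Premises 4, 6, 7, 9 do not contribute to this derivation.
Hence r is obligatory.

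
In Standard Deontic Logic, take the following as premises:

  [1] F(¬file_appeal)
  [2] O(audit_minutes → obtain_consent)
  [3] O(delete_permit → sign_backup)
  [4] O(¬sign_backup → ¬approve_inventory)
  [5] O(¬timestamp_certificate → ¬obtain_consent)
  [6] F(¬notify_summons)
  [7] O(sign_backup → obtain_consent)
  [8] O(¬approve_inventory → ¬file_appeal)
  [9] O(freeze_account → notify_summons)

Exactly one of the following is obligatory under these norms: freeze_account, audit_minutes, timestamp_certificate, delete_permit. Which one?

timestamp_certificate

F(¬file_appeal) at premise 1 means O(file_appeal).
The contrapositive of premise 8 (O(¬approve_inventory → ¬file_appeal)) is O(file_appeal → approve_inventory), and O(file_appeal) is already established, so O(approve_inventory).
Premise 4 is O(¬sign_backup → ¬approve_inventory); contrapositively O(approve_inventory → sign_backup). Since O(approve_inventory) holds, K gives O(sign_backup).
Premise 7 is O(sign_backup → obtain_consent); since O(sign_backup), deontic closure gives O(obtain_consent).
Premise 5, O(¬timestamp_certificate → ¬obtain_consent), contraposes to O(obtain_consent → timestamp_certificate); with O(obtain_consent) we get O(timestamp_certificate).
So O(timestamp_certificate) holds — timestamp_certificate is obligatory. None of the other listed options is made obligatory by any chain of premises.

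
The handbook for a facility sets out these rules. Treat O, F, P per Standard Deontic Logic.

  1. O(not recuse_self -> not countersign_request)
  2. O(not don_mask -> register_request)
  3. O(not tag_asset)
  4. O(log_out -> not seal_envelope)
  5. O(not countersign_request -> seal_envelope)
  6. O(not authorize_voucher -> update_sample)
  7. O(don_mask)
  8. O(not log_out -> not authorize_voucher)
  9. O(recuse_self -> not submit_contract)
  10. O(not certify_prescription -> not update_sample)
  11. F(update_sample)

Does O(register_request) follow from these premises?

Premise 2 is O(not don_mask -> register_request), but O(not don_mask) is not derivable from the premises, so it does not yield O(register_request).
No other premise forces O(register_request). An ideal world satisfying every premise can still have register_request false, so O(register_request) is not derivable.

No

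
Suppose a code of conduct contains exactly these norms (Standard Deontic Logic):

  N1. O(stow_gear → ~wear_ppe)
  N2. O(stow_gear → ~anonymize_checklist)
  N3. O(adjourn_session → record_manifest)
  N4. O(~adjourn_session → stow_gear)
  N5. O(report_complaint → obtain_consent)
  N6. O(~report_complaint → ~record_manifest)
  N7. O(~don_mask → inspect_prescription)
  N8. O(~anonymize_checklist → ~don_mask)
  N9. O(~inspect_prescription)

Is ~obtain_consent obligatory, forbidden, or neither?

From premise 9 we have O(~inspect_prescription).
The contrapositive of premise 7 (O(~don_mask → inspect_prescription)) is O(~inspect_prescription → don_mask), and O(~inspect_prescription) is already established, so O(don_mask).
Premise 8, O(~anonymize_checklist → ~don_mask), contraposes to O(don_mask → anonymize_checklist); with O(don_mask) we get O(anonymize_checklist).
Premise 2, O(stow_gear → ~anonymize_checklist), contraposes to O(anonymize_checklist → ~stow_gear); with O(anonymize_checklist) we get O(~stow_gear).
Premise 4, O(~adjourn_session → stow_gear), contraposes to O(~stow_gear → adjourn_session); with O(~stow_gear) we get O(adjourn_session).
Applying K to premise 3 (O(adjourn_session → record_manifest)) and O(adjourn_session) yields O(record_manifest).
Premise 6, O(~report_complaint → ~record_manifest), contraposes to O(record_manifest → report_complaint); with O(record_manifest) we get O(report_complaint).
From O(report_complaint) and premise 5, O(report_complaint → obtain_consent), we obtain O(obtain_consent).
Premise 1 does not contribute to this derivation.
Thus O(obtain_consent), which is F(~obtain_consent): ~obtain_consent is forbidden.

Forbidden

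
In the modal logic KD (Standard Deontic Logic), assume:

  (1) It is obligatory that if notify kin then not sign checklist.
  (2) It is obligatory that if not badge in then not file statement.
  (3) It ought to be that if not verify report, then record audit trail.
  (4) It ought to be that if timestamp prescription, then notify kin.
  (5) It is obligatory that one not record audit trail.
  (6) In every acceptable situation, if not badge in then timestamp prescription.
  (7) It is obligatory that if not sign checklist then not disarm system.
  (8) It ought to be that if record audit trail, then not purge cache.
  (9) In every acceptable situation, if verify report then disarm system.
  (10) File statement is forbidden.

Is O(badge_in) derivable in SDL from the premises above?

Yes

From premise 5 we have O(¬record_audit_trail).
Premise 3, O(¬verify_report → record_audit_trail), contraposes to O(¬record_audit_trail → verify_report); with O(¬record_audit_trail) we get O(verify_report).
From O(verify_report) and premise 9, O(verify_report → disarm_system), we obtain O(disarm_system).
Premise 7 is O(¬sign_checklist → ¬disarm_system); contrapositively O(disarm_system → sign_checklist). Since O(disarm_system) holds, K gives O(sign_checklist).
The contrapositive of premise 1 (O(notify_kin → ¬sign_checklist)) is O(sign_checklist → ¬notify_kin), and O(sign_checklist) is already established, so O(¬notify_kin).
The contrapositive of premise 4 (O(timestamp_prescription → notify_kin)) is O(¬notify_kin → ¬timestamp_prescription), and O(¬notify_kin) is already established, so O(¬timestamp_prescription).
Premise 6 is O(¬badge_in → timestamp_prescription); contrapositively O(¬timestamp_prescription → badge_in). Since O(¬timestamp_prescription) holds, K gives O(badge_in).
Premises 2, 8, 10 do not contribute to this derivation.
So O(badge_in) follows.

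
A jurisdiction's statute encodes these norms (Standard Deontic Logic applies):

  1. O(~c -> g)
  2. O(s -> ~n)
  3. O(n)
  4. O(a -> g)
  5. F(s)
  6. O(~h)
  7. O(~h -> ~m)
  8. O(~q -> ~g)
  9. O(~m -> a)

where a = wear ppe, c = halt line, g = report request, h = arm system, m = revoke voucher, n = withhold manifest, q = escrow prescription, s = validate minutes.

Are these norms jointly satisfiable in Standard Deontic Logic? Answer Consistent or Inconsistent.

Premise 2 is O(s -> ~n), but O(s) is not derivable from the premises, so it does not yield O(~n).
So O(~n) is not derivable, and the apparent clash with O(n) does not arise.
A world satisfying every obligation exists (e.g. a=true, c=false, g=true, h=false, m=false, n=true, q=true, s=false); no atom is both obligatory and forbidden, so the set is consistent.

Consistent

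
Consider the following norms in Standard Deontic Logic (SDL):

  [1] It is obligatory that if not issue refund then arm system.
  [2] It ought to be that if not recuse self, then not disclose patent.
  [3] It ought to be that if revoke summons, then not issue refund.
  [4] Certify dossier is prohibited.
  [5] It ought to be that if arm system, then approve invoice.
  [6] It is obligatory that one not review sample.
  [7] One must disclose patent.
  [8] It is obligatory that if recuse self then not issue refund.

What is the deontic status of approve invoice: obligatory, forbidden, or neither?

Obligatory

From premise 7 we have O(disclose_patent).
Premise 2, O(¬recuse_self → ¬disclose_patent), contraposes to O(disclose_patent → recuse_self); with O(disclose_patent) we get O(recuse_self).
With premise 8, O(recuse_self → ¬issue_refund), the K-axiom yields O(¬issue_refund).
With premise 1, O(¬issue_refund → arm_system), the K-axiom yields O(arm_system).
Applying K to premise 5 (O(arm_system → approve_invoice)) and O(arm_system) yields O(approve_invoice).
Premises 3, 4, 6 do not contribute to this derivation.
Hence approve_invoice is obligatory.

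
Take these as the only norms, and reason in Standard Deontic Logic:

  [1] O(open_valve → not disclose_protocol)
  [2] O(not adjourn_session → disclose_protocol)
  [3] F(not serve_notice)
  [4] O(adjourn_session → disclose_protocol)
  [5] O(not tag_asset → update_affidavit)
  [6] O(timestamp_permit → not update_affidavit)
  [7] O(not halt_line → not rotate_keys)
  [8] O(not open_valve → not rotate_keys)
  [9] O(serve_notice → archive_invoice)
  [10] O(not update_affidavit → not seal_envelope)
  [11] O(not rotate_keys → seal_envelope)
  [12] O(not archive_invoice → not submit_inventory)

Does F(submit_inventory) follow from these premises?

No

Premise 12 is O(not archive_invoice → not submit_inventory), but O(not archive_invoice) is not derivable from the premises, so it does not yield O(not submit_inventory).
No other premise forces O(not submit_inventory). An ideal world satisfying every premise can still have submit_inventory true, so F(submit_inventory) is not derivable.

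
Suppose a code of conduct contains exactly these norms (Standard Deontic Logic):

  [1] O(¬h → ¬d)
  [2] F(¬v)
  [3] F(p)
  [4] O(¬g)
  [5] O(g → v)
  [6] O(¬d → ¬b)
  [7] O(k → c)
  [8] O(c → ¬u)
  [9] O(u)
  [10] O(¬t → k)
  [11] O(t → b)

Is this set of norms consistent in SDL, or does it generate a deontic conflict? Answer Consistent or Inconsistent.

Premise 5 is O(g → v); even if O(v) held, inferring O(g) would be affirming the consequent — invalid.
So O(g) is not derivable, and the apparent clash with O(¬g) does not arise.
A world satisfying every obligation exists (e.g. b=true, c=false, d=true, g=false, h=true, k=false, p=false, t=true, u=true, v=true); no atom is both obligatory and forbidden, so the set is consistent.

Consistent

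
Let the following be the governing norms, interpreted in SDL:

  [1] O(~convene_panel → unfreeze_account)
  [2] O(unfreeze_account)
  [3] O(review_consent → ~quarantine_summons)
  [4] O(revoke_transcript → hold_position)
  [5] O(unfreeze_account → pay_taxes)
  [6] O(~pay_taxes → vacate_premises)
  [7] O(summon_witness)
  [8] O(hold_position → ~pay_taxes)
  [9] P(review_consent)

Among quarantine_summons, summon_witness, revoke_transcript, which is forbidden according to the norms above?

Premise 2 gives O(unfreeze_account).
Applying K to premise 5 (O(unfreeze_account → pay_taxes)) and O(unfreeze_account) yields O(pay_taxes).
Premise 8, O(hold_position → ~pay_taxes), contraposes to O(pay_taxes → ~hold_position); with O(pay_taxes) we get O(~hold_position).
Premise 4 is O(revoke_transcript → hold_position); contrapositively O(~hold_position → ~revoke_transcript). Since O(~hold_position) holds, K gives O(~revoke_transcript).
So O(~revoke_transcript) holds, i.e. revoke_transcript is forbidden. None of the other listed options is forbidden under the premises.

revoke_transcript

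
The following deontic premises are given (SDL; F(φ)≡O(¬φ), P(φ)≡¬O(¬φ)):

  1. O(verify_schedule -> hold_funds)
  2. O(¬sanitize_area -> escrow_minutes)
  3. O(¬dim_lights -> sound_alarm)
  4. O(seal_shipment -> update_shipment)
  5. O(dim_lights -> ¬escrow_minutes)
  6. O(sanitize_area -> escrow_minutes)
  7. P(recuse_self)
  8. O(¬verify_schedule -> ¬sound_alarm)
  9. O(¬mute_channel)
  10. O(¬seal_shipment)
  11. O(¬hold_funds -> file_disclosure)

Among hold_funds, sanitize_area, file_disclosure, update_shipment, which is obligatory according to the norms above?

hold_funds

Premises 6 and 2 cover both cases: O(sanitize_area -> escrow_minutes) and O(¬sanitize_area -> escrow_minutes). Since sanitize_area ∨ ¬sanitize_area is a tautology, O(escrow_minutes) follows.
Premise 5 is O(dim_lights -> ¬escrow_minutes); contrapositively O(escrow_minutes -> ¬dim_lights). Since O(escrow_minutes) holds, K gives O(¬dim_lights).
Premise 3 is O(¬dim_lights -> sound_alarm); since O(¬dim_lights), deontic closure gives O(sound_alarm).
Premise 8, O(¬verify_schedule -> ¬sound_alarm), contraposes to O(sound_alarm -> verify_schedule); with O(sound_alarm) we get O(verify_schedule).
From O(verify_schedule) and premise 1, O(verify_schedule -> hold_funds), we obtain O(hold_funds).
So O(hold_funds) holds — hold_funds is obligatory. None of the other listed options is made obligatory by any chain of premises.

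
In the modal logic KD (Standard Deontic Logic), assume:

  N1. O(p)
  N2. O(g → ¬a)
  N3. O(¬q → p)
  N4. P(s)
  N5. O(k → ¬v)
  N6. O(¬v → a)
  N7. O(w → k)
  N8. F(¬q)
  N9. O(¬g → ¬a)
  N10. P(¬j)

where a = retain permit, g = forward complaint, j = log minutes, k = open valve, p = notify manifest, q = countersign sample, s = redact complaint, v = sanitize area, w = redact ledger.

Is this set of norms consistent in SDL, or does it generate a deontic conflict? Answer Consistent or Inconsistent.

Premise 3 is O(¬q → p); even if O(p) held, inferring O(¬q) would be affirming the consequent — invalid.
So O(¬q) is not derivable, and the apparent clash with O(q) does not arise.
A world satisfying every obligation exists (e.g. a=false, g=false, j=false, k=false, p=true, q=true, s=false, v=true, w=false); no atom is both obligatory and forbidden, so the set is consistent.

Consistent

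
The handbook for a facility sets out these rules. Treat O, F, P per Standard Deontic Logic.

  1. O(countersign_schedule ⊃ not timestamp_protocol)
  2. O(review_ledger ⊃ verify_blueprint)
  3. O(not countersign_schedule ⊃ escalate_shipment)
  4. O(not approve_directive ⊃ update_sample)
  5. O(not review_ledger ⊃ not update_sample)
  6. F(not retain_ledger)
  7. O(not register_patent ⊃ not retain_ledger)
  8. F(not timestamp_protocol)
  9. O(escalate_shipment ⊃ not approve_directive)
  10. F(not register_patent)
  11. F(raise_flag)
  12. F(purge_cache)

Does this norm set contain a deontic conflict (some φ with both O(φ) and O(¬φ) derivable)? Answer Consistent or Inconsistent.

Consistent

Premise 7 is O(not register_patent ⊃ not retain_ledger), but O(not register_patent) is not derivable from the premises, so it does not yield O(not retain_ledger).
So O(not retain_ledger) is not derivable, and the apparent clash with O(retain_ledger) does not arise.
A world satisfying every obligation exists (e.g. approve_directive=false, countersign_schedule=false, escalate_shipment=true, purge_cache=false, raise_flag=false, register_patent=true, retain_ledger=true, review_ledger=true, timestamp_protocol=true, update_sample=true, verify_blueprint=true); no atom is both obligatory and forbidden, so the set is consistent.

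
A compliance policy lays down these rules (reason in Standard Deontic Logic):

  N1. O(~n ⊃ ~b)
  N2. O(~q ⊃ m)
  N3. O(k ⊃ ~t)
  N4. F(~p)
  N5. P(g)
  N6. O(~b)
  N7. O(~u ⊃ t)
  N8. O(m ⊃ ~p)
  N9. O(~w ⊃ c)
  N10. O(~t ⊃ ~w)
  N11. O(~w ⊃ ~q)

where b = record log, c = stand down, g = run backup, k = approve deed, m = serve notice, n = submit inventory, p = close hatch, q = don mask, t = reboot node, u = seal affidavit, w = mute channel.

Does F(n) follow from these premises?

Premise 1 is O(~n ⊃ ~b); even if O(~b) held, inferring O(~n) would be affirming the consequent — invalid.
No other premise forces O(~n). An ideal world satisfying every premise can still have n true, so F(n) is not derivable.

No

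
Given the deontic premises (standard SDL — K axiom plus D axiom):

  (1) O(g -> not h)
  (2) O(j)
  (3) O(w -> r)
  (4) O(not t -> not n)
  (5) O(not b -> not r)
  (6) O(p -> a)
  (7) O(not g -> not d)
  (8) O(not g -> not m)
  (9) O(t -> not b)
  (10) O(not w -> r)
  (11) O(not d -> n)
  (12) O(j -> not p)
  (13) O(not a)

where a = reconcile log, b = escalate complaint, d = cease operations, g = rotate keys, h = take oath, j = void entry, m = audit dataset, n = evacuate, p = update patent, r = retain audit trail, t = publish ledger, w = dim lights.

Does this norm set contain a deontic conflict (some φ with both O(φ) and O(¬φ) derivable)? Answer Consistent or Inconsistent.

Consistent

Premise 6 is O(p -> a), but O(p) is not derivable from the premises, so it does not yield O(a).
So O(a) is not derivable, and the apparent clash with O(not a) does not arise.
A world satisfying every obligation exists (e.g. a=false, b=true, d=true, g=true, h=false, j=true, m=false, n=false, p=false, r=true, t=false, w=false); no atom is both obligatory and forbidden, so the set is consistent.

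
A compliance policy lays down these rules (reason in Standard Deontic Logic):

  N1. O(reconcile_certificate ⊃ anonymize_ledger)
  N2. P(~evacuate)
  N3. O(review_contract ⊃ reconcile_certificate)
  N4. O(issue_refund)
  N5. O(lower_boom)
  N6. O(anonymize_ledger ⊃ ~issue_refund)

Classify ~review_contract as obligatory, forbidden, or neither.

Premise 4 gives O(issue_refund).
Premise 6 is O(anonymize_ledger ⊃ ~issue_refund); contrapositively O(issue_refund ⊃ ~anonymize_ledger). Since O(issue_refund) holds, K gives O(~anonymize_ledger).
Premise 1 is O(reconcile_certificate ⊃ anonymize_ledger); contrapositively O(~anonymize_ledger ⊃ ~reconcile_certificate). Since O(~anonymize_ledger) holds, K gives O(~reconcile_certificate).
The contrapositive of premise 3 (O(review_contract ⊃ reconcile_certificate)) is O(~reconcile_certificate ⊃ ~review_contract), and O(~reconcile_certificate) is already established, so O(~review_contract).
Premises 2, 5 do not contribute to this derivation.
Hence ~review_contract is obligatory.

Obligatory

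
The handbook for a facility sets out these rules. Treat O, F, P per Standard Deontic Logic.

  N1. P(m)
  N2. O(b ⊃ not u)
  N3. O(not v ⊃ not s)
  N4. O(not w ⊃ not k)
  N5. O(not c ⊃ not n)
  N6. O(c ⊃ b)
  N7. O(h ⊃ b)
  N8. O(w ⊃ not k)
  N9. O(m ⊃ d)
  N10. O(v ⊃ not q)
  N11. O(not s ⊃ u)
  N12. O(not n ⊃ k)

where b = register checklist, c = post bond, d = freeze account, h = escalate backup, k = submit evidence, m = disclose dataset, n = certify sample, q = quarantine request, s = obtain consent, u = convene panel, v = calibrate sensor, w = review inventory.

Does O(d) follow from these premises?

No

Premise 9 is O(m ⊃ d), but O(m) is not derivable from the premises (the permission P(m) asserts only not O(not m), not O(m)), so it does not yield O(d).
No other premise forces O(d). An ideal world satisfying every premise can still have d false, so O(d) is not derivable.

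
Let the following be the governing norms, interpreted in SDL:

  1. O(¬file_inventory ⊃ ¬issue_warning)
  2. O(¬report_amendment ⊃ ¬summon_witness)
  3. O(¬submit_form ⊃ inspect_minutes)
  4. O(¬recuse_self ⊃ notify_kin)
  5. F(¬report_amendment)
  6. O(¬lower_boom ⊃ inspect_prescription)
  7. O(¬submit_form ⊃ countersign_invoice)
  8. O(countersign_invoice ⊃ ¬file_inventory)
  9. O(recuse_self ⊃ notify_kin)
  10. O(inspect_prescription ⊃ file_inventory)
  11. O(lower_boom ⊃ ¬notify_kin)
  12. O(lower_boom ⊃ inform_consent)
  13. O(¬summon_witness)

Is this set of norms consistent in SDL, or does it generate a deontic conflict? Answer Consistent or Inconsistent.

Consistent

Premise 2 is O(¬report_amendment ⊃ ¬summon_witness); even if O(¬summon_witness) held, inferring O(¬report_amendment) would be affirming the consequent — invalid.
So O(¬report_amendment) is not derivable, and the apparent clash with O(report_amendment) does not arise.
A world satisfying every obligation exists (e.g. countersign_invoice=false, file_inventory=true, inform_consent=false, inspect_minutes=false, inspect_prescription=true, issue_warning=false, lower_boom=false, notify_kin=true, recuse_self=false, report_amendment=true, submit_form=true, summon_witness=false); no atom is both obligatory and forbidden, so the set is consistent.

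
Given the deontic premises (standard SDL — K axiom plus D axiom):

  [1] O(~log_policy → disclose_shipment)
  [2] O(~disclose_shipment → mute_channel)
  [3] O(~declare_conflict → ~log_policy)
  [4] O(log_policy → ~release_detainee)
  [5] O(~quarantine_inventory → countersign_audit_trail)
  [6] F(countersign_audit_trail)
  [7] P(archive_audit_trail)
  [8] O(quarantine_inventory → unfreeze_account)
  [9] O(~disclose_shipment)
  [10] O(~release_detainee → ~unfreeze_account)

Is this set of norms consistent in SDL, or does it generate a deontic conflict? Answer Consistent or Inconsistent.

F(countersign_audit_trail) at premise 6 means O(~countersign_audit_trail).
The contrapositive of premise 5 (O(~quarantine_inventory → countersign_audit_trail)) is O(~countersign_audit_trail → quarantine_inventory), and O(~countersign_audit_trail) is already established, so O(quarantine_inventory).
Premise 8 is O(quarantine_inventory → unfreeze_account); since O(quarantine_inventory), deontic closure gives O(unfreeze_account).
Premise 10, O(~release_detainee → ~unfreeze_account), contraposes to O(unfreeze_account → release_detainee); with O(unfreeze_account) we get O(release_detainee).
Premise 4, O(log_policy → ~release_detainee), contraposes to O(release_detainee → ~log_policy); with O(release_detainee) we get O(~log_policy).
Applying K to premise 1 (O(~log_policy → disclose_shipment)) and O(~log_policy) yields O(disclose_shipment).
Yet premise 9 states O(~disclose_shipment).
We now have both O(disclose_shipment) and O(~disclose_shipment) — disclose_shipment is simultaneously obligatory and forbidden, violating the D-axiom.

Inconsistent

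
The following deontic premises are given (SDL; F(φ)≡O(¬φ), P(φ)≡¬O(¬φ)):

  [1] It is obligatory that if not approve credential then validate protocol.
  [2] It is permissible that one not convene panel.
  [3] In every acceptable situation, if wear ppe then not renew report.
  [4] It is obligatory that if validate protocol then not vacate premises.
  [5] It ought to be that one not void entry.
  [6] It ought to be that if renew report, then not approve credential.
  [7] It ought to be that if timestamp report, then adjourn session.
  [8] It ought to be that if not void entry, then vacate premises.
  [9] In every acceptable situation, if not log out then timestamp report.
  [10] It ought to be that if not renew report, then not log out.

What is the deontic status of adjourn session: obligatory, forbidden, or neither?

From premise 5 we have O(¬void_entry).
Applying K to premise 8 (O(¬void_entry → vacate_premises)) and O(¬void_entry) yields O(vacate_premises).
The contrapositive of premise 4 (O(validate_protocol → ¬vacate_premises)) is O(vacate_premises → ¬validate_protocol), and O(vacate_premises) is already established, so O(¬validate_protocol).
Premise 1 is O(¬approve_credential → validate_protocol); contrapositively O(¬validate_protocol → approve_credential). Since O(¬validate_protocol) holds, K gives O(approve_credential).
The contrapositive of premise 6 (O(renew_report → ¬approve_credential)) is O(approve_credential → ¬renew_report), and O(approve_credential) is already established, so O(¬renew_report).
With premise 10, O(¬renew_report → ¬log_out), the K-axiom yields O(¬log_out).
Premise 9 is O(¬log_out → timestamp_report); since O(¬log_out), deontic closure gives O(timestamp_report).
From O(timestamp_report) and premise 7, O(timestamp_report → adjourn_session), we obtain O(adjourn_session).
Premises 2, 3 do not contribute to this derivation.
Hence adjourn_session is obligatory.

Obligatory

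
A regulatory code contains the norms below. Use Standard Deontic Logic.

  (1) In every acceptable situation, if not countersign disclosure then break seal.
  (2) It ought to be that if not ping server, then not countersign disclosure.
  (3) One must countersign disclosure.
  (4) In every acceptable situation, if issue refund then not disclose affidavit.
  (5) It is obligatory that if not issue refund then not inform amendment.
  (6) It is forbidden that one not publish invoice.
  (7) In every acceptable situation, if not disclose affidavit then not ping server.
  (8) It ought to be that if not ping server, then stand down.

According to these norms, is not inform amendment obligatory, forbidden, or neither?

Obligatory

Premise 3 states O(countersign_disclosure) outright.
Premise 2, O(¬ping_server → ¬countersign_disclosure), contraposes to O(countersign_disclosure → ping_server); with O(countersign_disclosure) we get O(ping_server).
Premise 7 is O(¬disclose_affidavit → ¬ping_server); contrapositively O(ping_server → disclose_affidavit). Since O(ping_server) holds, K gives O(disclose_affidavit).
Premise 4 is O(issue_refund → ¬disclose_affidavit); contrapositively O(disclose_affidavit → ¬issue_refund). Since O(disclose_affidavit) holds, K gives O(¬issue_refund).
With premise 5, O(¬issue_refund → ¬inform_amendment), the K-axiom yields O(¬inform_amendment).
Premises 1, 6, 8 do not contribute to this derivation.
Hence ¬inform_amendment is obligatory.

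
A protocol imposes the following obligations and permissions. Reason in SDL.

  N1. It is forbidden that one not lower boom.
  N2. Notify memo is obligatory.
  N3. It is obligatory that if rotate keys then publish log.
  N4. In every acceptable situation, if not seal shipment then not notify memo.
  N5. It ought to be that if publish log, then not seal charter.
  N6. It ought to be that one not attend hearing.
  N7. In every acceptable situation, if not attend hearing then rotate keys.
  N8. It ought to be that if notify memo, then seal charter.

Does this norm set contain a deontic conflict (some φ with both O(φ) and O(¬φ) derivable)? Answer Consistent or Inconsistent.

Inconsistent

Premise 6 states O(¬attend_hearing) outright.
Premise 7 is O(¬attend_hearing → rotate_keys); since O(¬attend_hearing), deontic closure gives O(rotate_keys).
With premise 3, O(rotate_keys → publish_log), the K-axiom yields O(publish_log).
With premise 5, O(publish_log → ¬seal_charter), the K-axiom yields O(¬seal_charter).
The contrapositive of premise 8 (O(notify_memo → seal_charter)) is O(¬seal_charter → ¬notify_memo), and O(¬seal_charter) is already established, so O(¬notify_memo).
Yet premise 2 states O(notify_memo).
We now have both O(¬notify_memo) and O(notify_memo) — notify_memo is simultaneously obligatory and forbidden, violating the D-axiom.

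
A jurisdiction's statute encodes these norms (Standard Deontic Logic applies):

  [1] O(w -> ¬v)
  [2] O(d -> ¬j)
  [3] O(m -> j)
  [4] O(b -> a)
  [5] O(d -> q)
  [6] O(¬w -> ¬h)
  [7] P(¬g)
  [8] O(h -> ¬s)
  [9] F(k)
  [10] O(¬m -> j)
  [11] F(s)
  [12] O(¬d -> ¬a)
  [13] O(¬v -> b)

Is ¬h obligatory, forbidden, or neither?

Obligatory

Premises 3 and 10 cover both cases: O(m -> j) and O(¬m -> j). Since m ∨ ¬m is a tautology, O(j) follows.
The contrapositive of premise 2 (O(d -> ¬j)) is O(j -> ¬d), and O(j) is already established, so O(¬d).
With premise 12, O(¬d -> ¬a), the K-axiom yields O(¬a).
Premise 4, O(b -> a), contraposes to O(¬a -> ¬b); with O(¬a) we get O(¬b).
Premise 13, O(¬v -> b), contraposes to O(¬b -> v); with O(¬b) we get O(v).
The contrapositive of premise 1 (O(w -> ¬v)) is O(v -> ¬w), and O(v) is already established, so O(¬w).
Premise 6 is O(¬w -> ¬h); since O(¬w), deontic closure gives O(¬h).
Premises 5, 7, 8, 9, 11 do not contribute to this derivation.
Hence ¬h is obligatory.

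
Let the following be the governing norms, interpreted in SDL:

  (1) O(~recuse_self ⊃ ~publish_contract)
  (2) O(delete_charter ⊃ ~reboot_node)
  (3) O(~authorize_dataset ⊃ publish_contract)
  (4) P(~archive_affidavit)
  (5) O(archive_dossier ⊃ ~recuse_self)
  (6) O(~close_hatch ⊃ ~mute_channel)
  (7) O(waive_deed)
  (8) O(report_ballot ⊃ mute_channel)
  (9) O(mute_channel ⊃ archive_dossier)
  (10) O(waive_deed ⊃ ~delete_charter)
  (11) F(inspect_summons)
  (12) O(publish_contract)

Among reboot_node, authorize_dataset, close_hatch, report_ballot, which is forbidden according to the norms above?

report_ballot

Premise 12 gives O(publish_contract).
Premise 1 is O(~recuse_self ⊃ ~publish_contract); contrapositively O(publish_contract ⊃ recuse_self). Since O(publish_contract) holds, K gives O(recuse_self).
The contrapositive of premise 5 (O(archive_dossier ⊃ ~recuse_self)) is O(recuse_self ⊃ ~archive_dossier), and O(recuse_self) is already established, so O(~archive_dossier).
Premise 9 is O(mute_channel ⊃ archive_dossier); contrapositively O(~archive_dossier ⊃ ~mute_channel). Since O(~archive_dossier) holds, K gives O(~mute_channel).
Premise 8 is O(report_ballot ⊃ mute_channel); contrapositively O(~mute_channel ⊃ ~report_ballot). Since O(~mute_channel) holds, K gives O(~report_ballot).
So O(~report_ballot) holds, i.e. report_ballot is forbidden. None of the other listed options is forbidden under the premises.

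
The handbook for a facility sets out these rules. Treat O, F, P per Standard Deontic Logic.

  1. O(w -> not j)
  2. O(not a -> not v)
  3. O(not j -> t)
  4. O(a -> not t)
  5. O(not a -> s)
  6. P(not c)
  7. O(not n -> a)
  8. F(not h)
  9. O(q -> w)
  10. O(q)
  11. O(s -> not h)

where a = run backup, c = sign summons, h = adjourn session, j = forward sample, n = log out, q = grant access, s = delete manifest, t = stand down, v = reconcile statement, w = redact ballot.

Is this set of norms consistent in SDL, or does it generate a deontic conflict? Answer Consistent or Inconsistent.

Inconsistent

Premise 8, F(not h), is equivalent to O(h).
Premise 11, O(s -> not h), contraposes to O(h -> not s); with O(h) we get O(not s).
Premise 5, O(not a -> s), contraposes to O(not s -> a); with O(not s) we get O(a).
With premise 4, O(a -> not t), the K-axiom yields O(not t).
Premise 3 is O(not j -> t); contrapositively O(not t -> j). Since O(not t) holds, K gives O(j).
Premise 1 is O(w -> not j); contrapositively O(j -> not w). Since O(j) holds, K gives O(not w).
Premise 9 is O(q -> w); contrapositively O(not w -> not q). Since O(not w) holds, K gives O(not q).
However, premise 10 gives O(q).
We now have both O(not q) and O(q) — q is simultaneously obligatory and forbidden, violating the D-axiom.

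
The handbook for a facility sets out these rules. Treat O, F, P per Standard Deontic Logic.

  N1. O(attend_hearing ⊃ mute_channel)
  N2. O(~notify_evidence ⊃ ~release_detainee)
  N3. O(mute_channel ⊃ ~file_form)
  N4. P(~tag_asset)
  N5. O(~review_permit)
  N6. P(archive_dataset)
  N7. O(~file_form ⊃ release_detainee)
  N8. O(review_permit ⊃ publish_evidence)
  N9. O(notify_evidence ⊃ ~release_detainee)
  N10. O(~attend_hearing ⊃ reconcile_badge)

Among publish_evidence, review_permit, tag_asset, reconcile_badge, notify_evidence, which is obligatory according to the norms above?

reconcile_badge

Premises 9 and 2 are O(notify_evidence ⊃ ~release_detainee) and O(~notify_evidence ⊃ ~release_detainee); every ideal world satisfies notify_evidence or ~notify_evidence, so in either case ~release_detainee holds — hence O(~release_detainee).
Premise 7 is O(~file_form ⊃ release_detainee); contrapositively O(~release_detainee ⊃ file_form). Since O(~release_detainee) holds, K gives O(file_form).
Premise 3, O(mute_channel ⊃ ~file_form), contraposes to O(file_form ⊃ ~mute_channel); with O(file_form) we get O(~mute_channel).
The contrapositive of premise 1 (O(attend_hearing ⊃ mute_channel)) is O(~mute_channel ⊃ ~attend_hearing), and O(~mute_channel) is already established, so O(~attend_hearing).
From O(~attend_hearing) and premise 10, O(~attend_hearing ⊃ reconcile_badge), we obtain O(reconcile_badge).
So O(reconcile_badge) holds — reconcile_badge is obligatory. None of the other listed options is made obligatory by any chain of premises.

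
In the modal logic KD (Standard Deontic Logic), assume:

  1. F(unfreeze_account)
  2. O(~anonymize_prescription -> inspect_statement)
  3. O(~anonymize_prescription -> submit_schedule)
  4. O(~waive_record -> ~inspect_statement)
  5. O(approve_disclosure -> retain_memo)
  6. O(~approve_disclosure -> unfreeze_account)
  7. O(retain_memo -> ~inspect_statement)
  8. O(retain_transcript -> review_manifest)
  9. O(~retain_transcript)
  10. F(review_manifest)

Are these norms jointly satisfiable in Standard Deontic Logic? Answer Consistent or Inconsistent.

Premise 8 is O(retain_transcript -> review_manifest), but O(retain_transcript) is not derivable from the premises, so it does not yield O(review_manifest).
So O(review_manifest) is not derivable, and the apparent clash with O(~review_manifest) does not arise.
A world satisfying every obligation exists (e.g. anonymize_prescription=true, approve_disclosure=true, inspect_statement=false, retain_memo=true, retain_transcript=false, review_manifest=false, submit_schedule=false, unfreeze_account=false, waive_record=false); no atom is both obligatory and forbidden, so the set is consistent.

Consistent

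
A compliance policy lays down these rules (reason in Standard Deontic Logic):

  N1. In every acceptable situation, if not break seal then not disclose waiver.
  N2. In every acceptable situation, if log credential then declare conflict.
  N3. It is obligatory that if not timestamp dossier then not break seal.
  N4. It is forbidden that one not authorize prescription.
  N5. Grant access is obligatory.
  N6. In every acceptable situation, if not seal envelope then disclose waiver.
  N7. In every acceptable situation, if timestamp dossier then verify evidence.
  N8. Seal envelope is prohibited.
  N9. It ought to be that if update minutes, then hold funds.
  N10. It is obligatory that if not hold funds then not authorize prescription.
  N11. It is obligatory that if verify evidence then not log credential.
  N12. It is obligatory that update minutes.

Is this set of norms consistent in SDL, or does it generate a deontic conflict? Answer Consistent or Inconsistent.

Premise 10 is O(¬hold_funds → ¬authorize_prescription), but O(¬hold_funds) is not derivable from the premises, so it does not yield O(¬authorize_prescription).
So O(¬authorize_prescription) is not derivable, and the apparent clash with O(authorize_prescription) does not arise.
A world satisfying every obligation exists (e.g. authorize_prescription=true, break_seal=true, declare_conflict=false, disclose_waiver=true, grant_access=true, hold_funds=true, log_credential=false, seal_envelope=false, timestamp_dossier=true, update_minutes=true, verify_evidence=true); no atom is both obligatory and forbidden, so the set is consistent.

Consistent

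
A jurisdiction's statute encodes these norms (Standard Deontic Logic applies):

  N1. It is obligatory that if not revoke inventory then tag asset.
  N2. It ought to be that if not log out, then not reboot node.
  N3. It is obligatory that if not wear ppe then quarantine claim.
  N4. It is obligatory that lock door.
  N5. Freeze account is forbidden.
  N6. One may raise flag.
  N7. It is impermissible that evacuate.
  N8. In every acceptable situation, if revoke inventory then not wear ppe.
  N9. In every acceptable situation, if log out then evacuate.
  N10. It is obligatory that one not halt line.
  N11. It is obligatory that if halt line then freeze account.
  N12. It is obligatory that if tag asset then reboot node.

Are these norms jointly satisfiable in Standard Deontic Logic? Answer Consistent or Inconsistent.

Consistent

Premise 11 is O(halt_line → freeze_account), but O(halt_line) is not derivable from the premises, so it does not yield O(freeze_account).
So O(freeze_account) is not derivable, and the apparent clash with O(¬freeze_account) does not arise.
A world satisfying every obligation exists (e.g. evacuate=false, freeze_account=false, halt_line=false, lock_door=true, log_out=false, quarantine_claim=true, raise_flag=false, reboot_node=false, revoke_inventory=true, tag_asset=false, wear_ppe=false); no atom is both obligatory and forbidden, so the set is consistent.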